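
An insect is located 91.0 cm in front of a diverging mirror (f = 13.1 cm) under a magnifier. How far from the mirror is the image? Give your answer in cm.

11.5 cm

For a diverging mirror, f = -13.1 cm.
Mirror equation: 1/v = 1/f − 1/u = 1/(-13.10) − 1/(91.0) = -0.07634 − 0.01099 = -0.08732, so v = -11.5 cm.
The image is virtual, upright and reduced, behind the mirror.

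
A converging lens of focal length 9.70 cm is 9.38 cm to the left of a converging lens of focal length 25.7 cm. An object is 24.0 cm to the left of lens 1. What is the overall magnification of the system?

Lens 1: 1/d_i1 = 1/(9.70) − 1/(24.0) = 0.06143, so d_i1 = 16.28 cm; m₁ = −d_i1/d_o1 = -0.6783.
d_o2 = 9.38 − (16.28) = -6.900 cm (virtual object).
Lens 2: 1/d_i2 = 1/(25.7) − 1/(-6.900) = 0.1838, so d_i2 = 5.440 cm; m₂ = −d_i2/d_o2 = +0.7883.
m = m₁·m₂ = (-0.6783)(+0.7883) = -0.535.

m = -0.535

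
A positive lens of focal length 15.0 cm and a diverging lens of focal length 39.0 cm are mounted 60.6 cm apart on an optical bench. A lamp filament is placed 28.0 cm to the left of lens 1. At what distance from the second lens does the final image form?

Lens 1: 1/d_i1 = 1/f₁ − 1/d_o1 = 1/(15.0) − 1/(28.0) = 0.03095, so d_i1 = 32.31 cm.
The intermediate image is 32.31 cm to the right of lens 1, which is 60.6 − (32.31) = 28.29 cm to the left of lens 2, so d_o2 = +28.29 cm.
Lens 2 is diverging, so f₂ = −39.0 cm.
Lens 2: 1/d_i2 = 1/f₂ − 1/d_o2 = 1/(-39.0) − 1/(28.29) = -0.06099, so d_i2 = -16.4 cm.
The final image is virtual, 16.4 cm to the left of lens 2 (overall magnification ≈ -0.67).

16.4 cm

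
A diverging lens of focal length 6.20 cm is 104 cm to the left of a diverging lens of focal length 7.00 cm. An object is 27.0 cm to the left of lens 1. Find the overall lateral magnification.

m = +0.0113

f₁ = −6.20 cm (diverging).
Lens 1: 1/d_i1 = 1/(-6.20) − 1/(27.0) = -0.1983, so d_i1 = -5.042 cm; m₁ = −d_i1/d_o1 = +0.1867.
d_o2 = 104 − (-5.042) = 109.0 cm.
f₂ = −7.00 cm (diverging).
Lens 2: 1/d_i2 = 1/(-7.00) − 1/(109.0) = -0.1520, so d_i2 = -6.578 cm; m₂ = −d_i2/d_o2 = +0.06034.
m = m₁·m₂ = (+0.1867)(+0.06034) = +0.0113.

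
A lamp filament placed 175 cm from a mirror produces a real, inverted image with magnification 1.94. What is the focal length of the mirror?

f = 115 cm (concave)

m = −d_i/d_o ⇒ d_i = −m·d_o = −(-1.94)·(175) = 339.5 cm.
1/f = 1/d_o + 1/d_i = 1/(175) + 1/(339.5) = 0.008660, so f = 115 cm.
Since f is positive, the mirror is concave.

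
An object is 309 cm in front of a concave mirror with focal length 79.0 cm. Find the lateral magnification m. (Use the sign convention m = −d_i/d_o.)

1/d_i = 1/f − 1/d_o = 1/(79.00) − 1/(309) = 0.009422, so d_i = 106.1 cm.
m = −d_i/d_o = −(106.1)/(309) = -0.343.
The image is real, inverted and reduced, in front of the mirror.

m = -0.343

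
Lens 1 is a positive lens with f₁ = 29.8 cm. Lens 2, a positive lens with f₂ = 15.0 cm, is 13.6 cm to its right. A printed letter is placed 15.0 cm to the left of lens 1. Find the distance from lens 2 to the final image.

22.8 cm

Lens 1: 1/d_i1 = 1/f₁ − 1/d_o1 = 1/(29.8) − 1/(15.0) = -0.03311, so d_i1 = -30.20 cm.
The intermediate image is 30.20 cm to the left of lens 1 (virtual), which is 13.6 − (-30.20) = 43.80 cm to the left of lens 2, so d_o2 = +43.80 cm.
Lens 2: 1/d_i2 = 1/f₂ − 1/d_o2 = 1/(15.0) − 1/(43.80) = 0.04384, so d_i2 = 22.8 cm.
The final image is real, 22.8 cm to the right of lens 2 (overall magnification ≈ -1.0).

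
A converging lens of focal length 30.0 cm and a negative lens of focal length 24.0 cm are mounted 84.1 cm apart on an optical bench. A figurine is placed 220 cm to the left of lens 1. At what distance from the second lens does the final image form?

Lens 1: 1/d_i1 = 1/f₁ − 1/d_o1 = 1/(30.0) − 1/(220) = 0.02879, so d_i1 = 34.74 cm.
The intermediate image is 34.74 cm to the right of lens 1, which is 84.1 − (34.74) = 49.36 cm to the left of lens 2, so d_o2 = +49.36 cm.
Lens 2 is diverging, so f₂ = −24.0 cm.
Lens 2: 1/d_i2 = 1/f₂ − 1/d_o2 = 1/(-24.0) − 1/(49.36) = -0.06193, so d_i2 = -16.1 cm.
The final image is virtual, 16.1 cm to the left of lens 2 (overall magnification ≈ -0.052).

16.1 cm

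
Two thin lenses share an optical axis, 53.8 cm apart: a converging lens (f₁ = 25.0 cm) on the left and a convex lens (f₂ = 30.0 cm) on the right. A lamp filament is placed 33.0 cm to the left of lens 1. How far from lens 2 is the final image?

Lens 1: 1/d_i1 = 1/f₁ − 1/d_o1 = 1/(25.0) − 1/(33.0) = 0.009697, so d_i1 = 103.1 cm.
The intermediate image is 103.1 cm to the right of lens 1, which lies 49.30 cm to the right of lens 2 — a virtual object — so d_o2 = −49.30 cm.
Lens 2: 1/d_i2 = 1/f₂ − 1/d_o2 = 1/(30.0) − 1/(-49.30) = 0.05362, so d_i2 = 18.7 cm.
The final image is real, 18.7 cm to the right of lens 2 (overall magnification ≈ -1.2).

18.7 cm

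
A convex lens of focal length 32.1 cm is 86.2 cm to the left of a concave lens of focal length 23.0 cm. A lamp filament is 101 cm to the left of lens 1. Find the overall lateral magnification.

Lens 1: 1/d_i1 = 1/(32.1) − 1/(101) = 0.02125, so d_i1 = 47.06 cm; m₁ = −d_i1/d_o1 = -0.4659.
d_o2 = 86.2 − (47.06) = 39.14 cm.
f₂ = −23.0 cm (diverging).
Lens 2: 1/d_i2 = 1/(-23.0) − 1/(39.14) = -0.06903, so d_i2 = -14.49 cm; m₂ = −d_i2/d_o2 = +0.3701.
m = m₁·m₂ = (-0.4659)(+0.3701) = -0.172.

m = -0.172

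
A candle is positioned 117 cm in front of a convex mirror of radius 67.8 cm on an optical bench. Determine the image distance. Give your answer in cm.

26.3 cm

f = R/2 = 67.8/2 = 33.90 cm; for a convex mirror, f = -33.90 cm.
Mirror equation: 1/q = 1/f − 1/p = 1/(-33.90) − 1/(117) = -0.02950 − 0.008547 = -0.03805, so q = -26.3 cm.
The image is virtual, upright and reduced, behind the mirror.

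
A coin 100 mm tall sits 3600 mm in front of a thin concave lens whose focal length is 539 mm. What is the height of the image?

For a concave lens, f = -539 mm.
1/d_i = 1/f − 1/d_o = 1/(-539.0) − 1/(3600) = -0.002133, so d_i = -468.8 mm.
m = −d_i/d_o = +0.1302.
|h_i| = |m|·h_o = 0.1302 × 100 = 13.0 mm. The image is virtual, upright and reduced, on the same side as the object.

13.0 mm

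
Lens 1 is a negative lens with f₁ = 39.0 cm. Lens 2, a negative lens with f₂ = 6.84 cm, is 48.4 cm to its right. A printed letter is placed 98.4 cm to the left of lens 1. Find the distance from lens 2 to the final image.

Lens 1 is diverging, so f₁ = −39.0 cm.
Lens 1: 1/d_i1 = 1/f₁ − 1/d_o1 = 1/(-39.0) − 1/(98.4) = -0.03580, so d_i1 = -27.93 cm.
The intermediate image is 27.93 cm to the left of lens 1 (virtual), which is 48.4 − (-27.93) = 76.33 cm to the left of lens 2, so d_o2 = +76.33 cm.
Lens 2 is diverging, so f₂ = −6.84 cm.
Lens 2: 1/d_i2 = 1/f₂ − 1/d_o2 = 1/(-6.84) − 1/(76.33) = -0.1593, so d_i2 = -6.28 cm.
The final image is virtual, 6.28 cm to the left of lens 2 (overall magnification ≈ 0.023).

6.28 cm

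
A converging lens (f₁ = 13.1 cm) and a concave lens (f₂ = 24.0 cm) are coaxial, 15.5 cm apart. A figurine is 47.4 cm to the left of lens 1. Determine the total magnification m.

Lens 1: 1/d_i1 = 1/(13.1) − 1/(47.4) = 0.05524, so d_i1 = 18.10 cm; m₁ = −d_i1/d_o1 = -0.3819.
d_o2 = 15.5 − (18.10) = -2.600 cm (virtual object).
f₂ = −24.0 cm (diverging).
Lens 2: 1/d_i2 = 1/(-24.0) − 1/(-2.600) = 0.3429, so d_i2 = 2.916 cm; m₂ = −d_i2/d_o2 = +1.121.
m = m₁·m₂ = (-0.3819)(+1.121) = -0.428.

m = -0.428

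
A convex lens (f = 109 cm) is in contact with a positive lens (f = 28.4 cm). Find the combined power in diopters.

P = +4.44 D

P₁ = 1/f₁ = 1/(1.09 m) = +0.9174 D; P₂ = 1/f₂ = 1/(0.284 m) = +3.521 D.
For thin lenses in contact, P = P₁ + P₂ = (+0.9174) + (+3.521) = +4.44 D.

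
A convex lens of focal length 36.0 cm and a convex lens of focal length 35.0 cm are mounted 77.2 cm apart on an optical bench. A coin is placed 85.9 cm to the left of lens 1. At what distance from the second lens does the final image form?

27.0 cm

Lens 1: 1/d_i1 = 1/f₁ − 1/d_o1 = 1/(36.0) − 1/(85.9) = 0.01614, so d_i1 = 61.97 cm.
The intermediate image is 61.97 cm to the right of lens 1, which is 77.2 − (61.97) = 15.23 cm to the left of lens 2, so d_o2 = +15.23 cm.
Lens 2: 1/d_i2 = 1/f₂ − 1/d_o2 = 1/(35.0) − 1/(15.23) = -0.03709, so d_i2 = -27.0 cm.
The final image is virtual, 27.0 cm to the left of lens 2 (overall magnification ≈ -1.3).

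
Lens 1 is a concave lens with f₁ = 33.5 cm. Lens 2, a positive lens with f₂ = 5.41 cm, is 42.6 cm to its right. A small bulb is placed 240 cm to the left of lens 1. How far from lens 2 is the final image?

5.85 cm

Lens 1 is diverging, so f₁ = −33.5 cm.
Lens 1: 1/d_i1 = 1/f₁ − 1/d_o1 = 1/(-33.5) − 1/(240) = -0.03402, so d_i1 = -29.40 cm.
The intermediate image is 29.40 cm to the left of lens 1 (virtual), which is 42.6 − (-29.40) = 72.00 cm to the left of lens 2, so d_o2 = +72.00 cm.
Lens 2: 1/d_i2 = 1/f₂ − 1/d_o2 = 1/(5.41) − 1/(72.00) = 0.1710, so d_i2 = 5.85 cm.
The final image is real, 5.85 cm to the right of lens 2 (overall magnification ≈ -0.0100).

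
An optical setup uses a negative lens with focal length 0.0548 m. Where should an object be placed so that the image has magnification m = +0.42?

For a negative lens, f = -0.0548 m.
m = −d_i/d_o ⇒ d_i = −m·d_o.
1/f = 1/d_o + 1/d_i = 1/d_o − 1/(m·d_o) = (1 − 1/m)/d_o, so d_o = f(1 − 1/m) = (-0.05480)(1 − 1/(+0.42)) = 0.0757 m.

0.0757 m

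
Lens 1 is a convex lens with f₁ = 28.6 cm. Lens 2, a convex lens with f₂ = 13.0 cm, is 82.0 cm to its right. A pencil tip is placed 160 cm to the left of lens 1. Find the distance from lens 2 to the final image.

Lens 1: 1/d_i1 = 1/f₁ − 1/d_o1 = 1/(28.6) − 1/(160) = 0.02872, so d_i1 = 34.82 cm.
The intermediate image is 34.82 cm to the right of lens 1, which is 82.0 − (34.82) = 47.18 cm to the left of lens 2, so d_o2 = +47.18 cm.
Lens 2: 1/d_i2 = 1/f₂ − 1/d_o2 = 1/(13.0) − 1/(47.18) = 0.05573, so d_i2 = 17.9 cm.
The final image is real, 17.9 cm to the right of lens 2 (overall magnification ≈ 0.083).

17.9 cm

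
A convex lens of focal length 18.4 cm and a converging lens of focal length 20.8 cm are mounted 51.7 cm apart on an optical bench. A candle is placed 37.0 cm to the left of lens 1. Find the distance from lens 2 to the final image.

55.1 cm

Lens 1: 1/d_i1 = 1/f₁ − 1/d_o1 = 1/(18.4) − 1/(37.0) = 0.02732, so d_i1 = 36.60 cm.
The intermediate image is 36.60 cm to the right of lens 1, which is 51.7 − (36.60) = 15.10 cm to the left of lens 2, so d_o2 = +15.10 cm.
Lens 2: 1/d_i2 = 1/f₂ − 1/d_o2 = 1/(20.8) − 1/(15.10) = -0.01815, so d_i2 = -55.1 cm.
The final image is virtual, 55.1 cm to the left of lens 2 (overall magnification ≈ -3.6).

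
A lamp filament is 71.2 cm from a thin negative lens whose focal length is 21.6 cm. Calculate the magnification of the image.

For a negative lens, f = -21.6 cm.
1/d_i = 1/f − 1/d_o = 1/(-21.60) − 1/(71.2) = -0.06034, so d_i = -16.57 cm.
m = −d_i/d_o = −(-16.57)/(71.2) = +0.233.
The image is virtual, upright and reduced, on the same side as the object.

m = +0.233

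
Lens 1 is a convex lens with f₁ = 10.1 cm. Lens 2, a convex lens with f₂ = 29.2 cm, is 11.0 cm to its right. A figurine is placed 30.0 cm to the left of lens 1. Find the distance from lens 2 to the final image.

3.69 cm

Lens 1: 1/d_i1 = 1/f₁ − 1/d_o1 = 1/(10.1) − 1/(30.0) = 0.06568, so d_i1 = 15.23 cm.
The intermediate image is 15.23 cm to the right of lens 1, which lies 4.230 cm to the right of lens 2 — a virtual object — so d_o2 = −4.230 cm.
Lens 2: 1/d_i2 = 1/f₂ − 1/d_o2 = 1/(29.2) − 1/(-4.230) = 0.2707, so d_i2 = 3.69 cm.
The final image is real, 3.69 cm to the right of lens 2 (overall magnification ≈ -0.44).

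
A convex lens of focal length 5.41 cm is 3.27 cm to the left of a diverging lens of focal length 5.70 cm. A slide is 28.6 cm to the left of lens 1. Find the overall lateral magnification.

m = -0.579

Lens 1: 1/d_i1 = 1/(5.41) − 1/(28.6) = 0.1499, so d_i1 = 6.672 cm; m₁ = −d_i1/d_o1 = -0.2333.
d_o2 = 3.27 − (6.672) = -3.402 cm (virtual object).
f₂ = −5.70 cm (diverging).
Lens 2: 1/d_i2 = 1/(-5.70) − 1/(-3.402) = 0.1185, so d_i2 = 8.438 cm; m₂ = −d_i2/d_o2 = +2.480.
m = m₁·m₂ = (-0.2333)(+2.480) = -0.579.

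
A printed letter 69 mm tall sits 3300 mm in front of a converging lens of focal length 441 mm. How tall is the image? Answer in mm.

1/d_i = 1/f − 1/d_o = 1/(441.0) − 1/(3300) = 0.001965, so d_i = 509.0 mm.
m = −d_i/d_o = -0.1542.
|h_i| = |m|·h_o = 0.1542 × 69 = 10.6 mm. The image is real, inverted and reduced, on the far side of the lens.

10.6 mm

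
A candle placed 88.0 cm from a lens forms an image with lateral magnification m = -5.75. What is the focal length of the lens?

f = 75.0 cm (converging)

m = −d_i/d_o ⇒ d_i = −m·d_o = −(-5.75)·(88.0) = 506.0 cm.
1/f = 1/d_o + 1/d_i = 1/(88.0) + 1/(506.0) = 0.01334, so f = 75.0 cm.
Since f is positive, the lens is converging.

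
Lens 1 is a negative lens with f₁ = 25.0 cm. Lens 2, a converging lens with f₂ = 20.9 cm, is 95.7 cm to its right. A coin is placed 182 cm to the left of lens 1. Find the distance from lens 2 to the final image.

25.4 cm

Lens 1 is diverging, so f₁ = −25.0 cm.
Lens 1: 1/d_i1 = 1/f₁ − 1/d_o1 = 1/(-25.0) − 1/(182) = -0.04549, so d_i1 = -21.98 cm.
The intermediate image is 21.98 cm to the left of lens 1 (virtual), which is 95.7 − (-21.98) = 117.7 cm to the left of lens 2, so d_o2 = +117.7 cm.
Lens 2: 1/d_i2 = 1/f₂ − 1/d_o2 = 1/(20.9) − 1/(117.7) = 0.03935, so d_i2 = 25.4 cm.
The final image is real, 25.4 cm to the right of lens 2 (overall magnification ≈ -0.026).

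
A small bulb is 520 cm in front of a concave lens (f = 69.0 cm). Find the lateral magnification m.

m = +0.117

For a concave lens, f = -69.0 cm.
1/d_i = 1/f − 1/d_o = 1/(-69.00) − 1/(520) = -0.01642, so d_i = -60.92 cm.
m = −d_i/d_o = −(-60.92)/(520) = +0.117.
The image is virtual, upright and reduced, on the same side as the object.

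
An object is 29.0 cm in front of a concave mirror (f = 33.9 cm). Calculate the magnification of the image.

1/d_i = 1/f − 1/d_o = 1/(33.90) − 1/(29.0) = -0.004984, so d_i = -200.6 cm.
m = −d_i/d_o = −(-200.6)/(29.0) = +6.92.
The image is virtual, upright and enlarged, behind the mirror.

m = +6.92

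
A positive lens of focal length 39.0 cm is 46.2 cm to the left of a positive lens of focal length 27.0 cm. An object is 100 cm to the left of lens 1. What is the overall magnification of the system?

Lens 1: 1/d_i1 = 1/(39.0) − 1/(100) = 0.01564, so d_i1 = 63.93 cm; m₁ = −d_i1/d_o1 = -0.6393.
d_o2 = 46.2 − (63.93) = -17.73 cm (virtual object).
Lens 2: 1/d_i2 = 1/(27.0) − 1/(-17.73) = 0.09344, so d_i2 = 10.70 cm; m₂ = −d_i2/d_o2 = +0.6036.
m = m₁·m₂ = (-0.6393)(+0.6036) = -0.386.

m = -0.386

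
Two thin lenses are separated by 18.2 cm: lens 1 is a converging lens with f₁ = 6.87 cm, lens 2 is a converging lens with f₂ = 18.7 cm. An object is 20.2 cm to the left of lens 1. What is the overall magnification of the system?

m = -0.883

Lens 1: 1/d_i1 = 1/(6.87) − 1/(20.2) = 0.09606, so d_i1 = 10.41 cm; m₁ = −d_i1/d_o1 = -0.5153.
d_o2 = 18.2 − (10.41) = 7.790 cm.
Lens 2: 1/d_i2 = 1/(18.7) − 1/(7.790) = -0.07489, so d_i2 = -13.35 cm; m₂ = −d_i2/d_o2 = +1.714.
m = m₁·m₂ = (-0.5153)(+1.714) = -0.883.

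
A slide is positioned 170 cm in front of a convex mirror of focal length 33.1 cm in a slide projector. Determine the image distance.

For a convex mirror, f = -33.1 cm.
Mirror equation: 1/s_i = 1/f − 1/s_o = 1/(-33.10) − 1/(170) = -0.03021 − 0.005882 = -0.03609, so s_i = -27.7 cm.
The image is virtual, upright and reduced, behind the mirror.

27.7 cm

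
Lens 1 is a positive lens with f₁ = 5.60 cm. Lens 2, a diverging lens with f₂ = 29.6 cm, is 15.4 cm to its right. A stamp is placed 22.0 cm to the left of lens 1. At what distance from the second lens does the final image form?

6.23 cm

Lens 1: 1/d_i1 = 1/f₁ − 1/d_o1 = 1/(5.60) − 1/(22.0) = 0.1331, so d_i1 = 7.512 cm.
The intermediate image is 7.512 cm to the right of lens 1, which is 15.4 − (7.512) = 7.888 cm to the left of lens 2, so d_o2 = +7.888 cm.
Lens 2 is diverging, so f₂ = −29.6 cm.
Lens 2: 1/d_i2 = 1/f₂ − 1/d_o2 = 1/(-29.6) − 1/(7.888) = -0.1606, so d_i2 = -6.23 cm.
The final image is virtual, 6.23 cm to the left of lens 2 (overall magnification ≈ -0.27).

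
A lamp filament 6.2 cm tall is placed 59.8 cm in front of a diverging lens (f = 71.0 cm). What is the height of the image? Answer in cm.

3.37 cm

For a diverging lens, f = -71.0 cm.
1/d_i = 1/f − 1/d_o = 1/(-71.00) − 1/(59.8) = -0.03081, so d_i = -32.46 cm.
m = −d_i/d_o = +0.5428.
|h_i| = |m|·h_o = 0.5428 × 6.2 = 3.37 cm. The image is virtual, upright and reduced, on the same side as the object.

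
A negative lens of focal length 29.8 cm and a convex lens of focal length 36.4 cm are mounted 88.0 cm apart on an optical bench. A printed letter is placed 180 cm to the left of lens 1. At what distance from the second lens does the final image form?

53.6 cm

Lens 1 is diverging, so f₁ = −29.8 cm.
Lens 1: 1/d_i1 = 1/f₁ − 1/d_o1 = 1/(-29.8) − 1/(180) = -0.03911, so d_i1 = -25.57 cm.
The intermediate image is 25.57 cm to the left of lens 1 (virtual), which is 88.0 − (-25.57) = 113.6 cm to the left of lens 2, so d_o2 = +113.6 cm.
Lens 2: 1/d_i2 = 1/f₂ − 1/d_o2 = 1/(36.4) − 1/(113.6) = 0.01867, so d_i2 = 53.6 cm.
The final image is real, 53.6 cm to the right of lens 2 (overall magnification ≈ -0.067).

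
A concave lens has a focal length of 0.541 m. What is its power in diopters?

For a concave lens, f = −0.541 m.
P = 1/f = 1/(-0.541 m) = -1.85 D.

P = -1.85 D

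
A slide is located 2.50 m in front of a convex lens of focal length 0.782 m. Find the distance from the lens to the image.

1.14 m

Thin-lens equation: 1/q = 1/f − 1/p = 1/(0.7820) − 1/(2.50) = 1.279 − 0.4000 = 0.8788, so q = 1.14 m.
The image is real, inverted and reduced, on the far side of the lens.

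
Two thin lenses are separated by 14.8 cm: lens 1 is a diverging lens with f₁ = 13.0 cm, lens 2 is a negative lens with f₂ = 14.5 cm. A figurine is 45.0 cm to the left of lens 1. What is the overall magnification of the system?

m = +0.0825

f₁ = −13.0 cm (diverging).
Lens 1: 1/d_i1 = 1/(-13.0) − 1/(45.0) = -0.09915, so d_i1 = -10.09 cm; m₁ = −d_i1/d_o1 = +0.2242.
d_o2 = 14.8 − (-10.09) = 24.89 cm.
f₂ = −14.5 cm (diverging).
Lens 2: 1/d_i2 = 1/(-14.5) − 1/(24.89) = -0.1091, so d_i2 = -9.162 cm; m₂ = −d_i2/d_o2 = +0.3681.
m = m₁·m₂ = (+0.2242)(+0.3681) = +0.0825.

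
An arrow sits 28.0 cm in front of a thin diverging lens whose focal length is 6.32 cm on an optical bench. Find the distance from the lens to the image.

5.16 cm

For a diverging lens, f = -6.32 cm.
Thin-lens equation: 1/q = 1/f − 1/p = 1/(-6.320) − 1/(28.0) = -0.1582 − 0.03571 = -0.1939, so q = -5.16 cm.
The image is virtual, upright and reduced, on the same side as the object.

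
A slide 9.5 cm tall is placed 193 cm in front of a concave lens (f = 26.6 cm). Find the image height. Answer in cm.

For a concave lens, f = -26.6 cm.
1/d_i = 1/f − 1/d_o = 1/(-26.60) − 1/(193) = -0.04278, so d_i = -23.38 cm.
m = −d_i/d_o = +0.1211.
|h_i| = |m|·h_o = 0.1211 × 9.5 = 1.15 cm. The image is virtual, upright and reduced, on the same side as the object.

1.15 cm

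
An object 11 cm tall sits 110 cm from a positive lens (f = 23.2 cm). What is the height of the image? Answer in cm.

1/d_i = 1/f − 1/d_o = 1/(23.20) − 1/(110) = 0.03401, so d_i = 29.40 cm.
m = −d_i/d_o = -0.2673.
|h_i| = |m|·h_o = 0.2673 × 11 = 2.94 cm. The image is real, inverted and reduced, on the far side of the lens.

2.94 cm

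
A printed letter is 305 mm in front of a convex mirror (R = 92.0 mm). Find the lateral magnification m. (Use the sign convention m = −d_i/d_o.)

m = +0.131

f = R/2 = 92.0/2 = 46.00 mm; for a convex mirror, f = -46.00 mm.
1/d_i = 1/f − 1/d_o = 1/(-46.00) − 1/(305) = -0.02502, so d_i = -39.97 mm.
m = −d_i/d_o = −(-39.97)/(305) = +0.131.
The image is virtual, upright and reduced, behind the mirror.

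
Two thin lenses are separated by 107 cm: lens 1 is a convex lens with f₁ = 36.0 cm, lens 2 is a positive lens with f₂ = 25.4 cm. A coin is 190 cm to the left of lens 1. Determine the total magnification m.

Lens 1: 1/d_i1 = 1/(36.0) − 1/(190) = 0.02251, so d_i1 = 44.42 cm; m₁ = −d_i1/d_o1 = -0.2338.
d_o2 = 107 − (44.42) = 62.58 cm.
Lens 2: 1/d_i2 = 1/(25.4) − 1/(62.58) = 0.02339, so d_i2 = 42.75 cm; m₂ = −d_i2/d_o2 = -0.6832.
m = m₁·m₂ = (-0.2338)(-0.6832) = +0.160.

m = +0.160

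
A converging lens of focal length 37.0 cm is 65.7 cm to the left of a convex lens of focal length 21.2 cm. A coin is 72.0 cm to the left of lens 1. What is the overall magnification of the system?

m = -0.709

Lens 1: 1/d_i1 = 1/(37.0) − 1/(72.0) = 0.01314, so d_i1 = 76.11 cm; m₁ = −d_i1/d_o1 = -1.057.
d_o2 = 65.7 − (76.11) = -10.41 cm (virtual object).
Lens 2: 1/d_i2 = 1/(21.2) − 1/(-10.41) = 0.1432, so d_i2 = 6.982 cm; m₂ = −d_i2/d_o2 = +0.6707.
m = m₁·m₂ = (-1.057)(+0.6707) = -0.709.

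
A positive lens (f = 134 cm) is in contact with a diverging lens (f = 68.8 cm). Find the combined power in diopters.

P = -0.707 D

P₁ = 1/f₁ = 1/(1.34 m) = +0.7463 D; P₂ = 1/f₂ = 1/(-0.688 m) = -1.453 D.
For thin lenses in contact, P = P₁ + P₂ = (+0.7463) + (-1.453) = -0.707 D.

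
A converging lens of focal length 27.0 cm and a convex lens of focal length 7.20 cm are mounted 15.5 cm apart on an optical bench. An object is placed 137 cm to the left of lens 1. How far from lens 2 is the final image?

Lens 1: 1/d_i1 = 1/f₁ − 1/d_o1 = 1/(27.0) − 1/(137) = 0.02974, so d_i1 = 33.63 cm.
The intermediate image is 33.63 cm to the right of lens 1, which lies 18.13 cm to the right of lens 2 — a virtual object — so d_o2 = −18.13 cm.
Lens 2: 1/d_i2 = 1/f₂ − 1/d_o2 = 1/(7.20) − 1/(-18.13) = 0.1940, so d_i2 = 5.15 cm.
The final image is real, 5.15 cm to the right of lens 2 (overall magnification ≈ -0.070).

5.15 cm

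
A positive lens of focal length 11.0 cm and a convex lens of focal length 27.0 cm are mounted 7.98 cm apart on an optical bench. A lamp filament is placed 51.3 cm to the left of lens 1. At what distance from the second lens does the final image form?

4.92 cm

Lens 1: 1/d_i1 = 1/f₁ − 1/d_o1 = 1/(11.0) − 1/(51.3) = 0.07142, so d_i1 = 14.00 cm.
The intermediate image is 14.00 cm to the right of lens 1, which lies 6.020 cm to the right of lens 2 — a virtual object — so d_o2 = −6.020 cm.
Lens 2: 1/d_i2 = 1/f₂ − 1/d_o2 = 1/(27.0) − 1/(-6.020) = 0.2031, so d_i2 = 4.92 cm.
The final image is real, 4.92 cm to the right of lens 2 (overall magnification ≈ -0.22).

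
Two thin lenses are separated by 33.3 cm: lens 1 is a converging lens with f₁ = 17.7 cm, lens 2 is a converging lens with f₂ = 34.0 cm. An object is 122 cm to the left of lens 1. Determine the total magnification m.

m = -0.270

Lens 1: 1/d_i1 = 1/(17.7) − 1/(122) = 0.04830, so d_i1 = 20.70 cm; m₁ = −d_i1/d_o1 = -0.1697.
d_o2 = 33.3 − (20.70) = 12.60 cm.
Lens 2: 1/d_i2 = 1/(34.0) − 1/(12.60) = -0.04995, so d_i2 = -20.02 cm; m₂ = −d_i2/d_o2 = +1.589.
m = m₁·m₂ = (-0.1697)(+1.589) = -0.270.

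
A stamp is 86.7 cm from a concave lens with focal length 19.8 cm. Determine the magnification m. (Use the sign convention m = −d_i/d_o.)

m = +0.186

For a concave lens, f = -19.8 cm.
1/d_i = 1/f − 1/d_o = 1/(-19.80) − 1/(86.7) = -0.06204, so d_i = -16.12 cm.
m = −d_i/d_o = −(-16.12)/(86.7) = +0.186.
The image is virtual, upright and reduced, on the same side as the object.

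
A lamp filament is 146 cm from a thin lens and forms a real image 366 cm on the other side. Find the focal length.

Real image ⇒ d_i = +366 cm.
1/f = 1/d_o + 1/d_i = 1/(146) + 1/(366) = 0.009582, so f = 104 cm.
Since f is positive, the thin lens is converging.

f = 104 cm (converging)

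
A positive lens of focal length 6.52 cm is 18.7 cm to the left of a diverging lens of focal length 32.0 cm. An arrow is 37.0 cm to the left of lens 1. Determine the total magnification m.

Lens 1: 1/d_i1 = 1/(6.52) − 1/(37.0) = 0.1263, so d_i1 = 7.915 cm; m₁ = −d_i1/d_o1 = -0.2139.
d_o2 = 18.7 − (7.915) = 10.79 cm.
f₂ = −32.0 cm (diverging).
Lens 2: 1/d_i2 = 1/(-32.0) − 1/(10.79) = -0.1239, so d_i2 = -8.069 cm; m₂ = −d_i2/d_o2 = +0.7478.
m = m₁·m₂ = (-0.2139)(+0.7478) = -0.160.

m = -0.160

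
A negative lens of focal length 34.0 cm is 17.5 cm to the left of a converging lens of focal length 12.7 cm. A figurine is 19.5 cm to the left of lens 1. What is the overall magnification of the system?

f₁ = −34.0 cm (diverging).
Lens 1: 1/d_i1 = 1/(-34.0) − 1/(19.5) = -0.08069, so d_i1 = -12.39 cm; m₁ = −d_i1/d_o1 = +0.6354.
d_o2 = 17.5 − (-12.39) = 29.89 cm.
Lens 2: 1/d_i2 = 1/(12.7) − 1/(29.89) = 0.04528, so d_i2 = 22.08 cm; m₂ = −d_i2/d_o2 = -0.7388.
m = m₁·m₂ = (+0.6354)(-0.7388) = -0.469.

m = -0.469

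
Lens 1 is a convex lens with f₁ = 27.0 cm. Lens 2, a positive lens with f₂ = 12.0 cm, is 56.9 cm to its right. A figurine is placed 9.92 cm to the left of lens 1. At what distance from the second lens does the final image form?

14.4 cm

Lens 1: 1/d_i1 = 1/f₁ − 1/d_o1 = 1/(27.0) − 1/(9.92) = -0.06377, so d_i1 = -15.68 cm.
The intermediate image is 15.68 cm to the left of lens 1 (virtual), which is 56.9 − (-15.68) = 72.58 cm to the left of lens 2, so d_o2 = +72.58 cm.
Lens 2: 1/d_i2 = 1/f₂ − 1/d_o2 = 1/(12.0) − 1/(72.58) = 0.06956, so d_i2 = 14.4 cm.
The final image is real, 14.4 cm to the right of lens 2 (overall magnification ≈ -0.31).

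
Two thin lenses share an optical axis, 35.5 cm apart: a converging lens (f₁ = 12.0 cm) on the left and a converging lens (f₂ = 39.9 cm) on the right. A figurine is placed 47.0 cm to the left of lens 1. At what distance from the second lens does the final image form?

Lens 1: 1/d_i1 = 1/f₁ − 1/d_o1 = 1/(12.0) − 1/(47.0) = 0.06206, so d_i1 = 16.11 cm.
The intermediate image is 16.11 cm to the right of lens 1, which is 35.5 − (16.11) = 19.39 cm to the left of lens 2, so d_o2 = +19.39 cm.
Lens 2: 1/d_i2 = 1/f₂ − 1/d_o2 = 1/(39.9) − 1/(19.39) = -0.02651, so d_i2 = -37.7 cm.
The final image is virtual, 37.7 cm to the left of lens 2 (overall magnification ≈ -0.67).

37.7 cm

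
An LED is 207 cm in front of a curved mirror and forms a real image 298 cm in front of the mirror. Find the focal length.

Real image ⇒ d_i = +298 cm.
1/f = 1/d_o + 1/d_i = 1/(207) + 1/(298) = 0.008187, so f = 122 cm.
Since f is positive, the curved mirror is concave.

f = 122 cm (concave)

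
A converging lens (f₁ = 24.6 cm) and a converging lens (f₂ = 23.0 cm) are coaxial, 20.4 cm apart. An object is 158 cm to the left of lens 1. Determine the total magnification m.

m = -0.134

Lens 1: 1/d_i1 = 1/(24.6) − 1/(158) = 0.03432, so d_i1 = 29.14 cm; m₁ = −d_i1/d_o1 = -0.1844.
d_o2 = 20.4 − (29.14) = -8.740 cm (virtual object).
Lens 2: 1/d_i2 = 1/(23.0) − 1/(-8.740) = 0.1579, so d_i2 = 6.333 cm; m₂ = −d_i2/d_o2 = +0.7246.
m = m₁·m₂ = (-0.1844)(+0.7246) = -0.134.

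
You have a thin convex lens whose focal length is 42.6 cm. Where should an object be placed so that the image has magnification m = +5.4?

m = −d_i/d_o ⇒ d_i = −m·d_o.
1/f = 1/d_o + 1/d_i = 1/d_o − 1/(m·d_o) = (1 − 1/m)/d_o, so d_o = f(1 − 1/m) = (42.60)(1 − 1/(+5.4)) = 34.7 cm.

34.7 cm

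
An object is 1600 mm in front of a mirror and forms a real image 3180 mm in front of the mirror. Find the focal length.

f = 1060 mm (concave)

Real image ⇒ d_i = +3180 mm.
1/f = 1/d_o + 1/d_i = 1/(1600) + 1/(3180) = 0.0009395, so f = 1060 mm.
Since f is positive, the mirror is concave.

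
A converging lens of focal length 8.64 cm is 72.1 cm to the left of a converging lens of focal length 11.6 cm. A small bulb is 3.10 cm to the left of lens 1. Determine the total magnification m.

Lens 1: 1/d_i1 = 1/(8.64) − 1/(3.10) = -0.2068, so d_i1 = -4.835 cm; m₁ = −d_i1/d_o1 = +1.560.
d_o2 = 72.1 − (-4.835) = 76.93 cm.
Lens 2: 1/d_i2 = 1/(11.6) − 1/(76.93) = 0.07321, so d_i2 = 13.66 cm; m₂ = −d_i2/d_o2 = -0.1776.
m = m₁·m₂ = (+1.560)(-0.1776) = -0.277.

m = -0.277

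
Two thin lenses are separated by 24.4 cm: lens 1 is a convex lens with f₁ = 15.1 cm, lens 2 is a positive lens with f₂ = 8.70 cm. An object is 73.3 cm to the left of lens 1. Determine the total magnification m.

m = -0.680

Lens 1: 1/d_i1 = 1/(15.1) − 1/(73.3) = 0.05258, so d_i1 = 19.02 cm; m₁ = −d_i1/d_o1 = -0.2595.
d_o2 = 24.4 − (19.02) = 5.380 cm.
Lens 2: 1/d_i2 = 1/(8.70) − 1/(5.380) = -0.07093, so d_i2 = -14.10 cm; m₂ = −d_i2/d_o2 = +2.620.
m = m₁·m₂ = (-0.2595)(+2.620) = -0.680.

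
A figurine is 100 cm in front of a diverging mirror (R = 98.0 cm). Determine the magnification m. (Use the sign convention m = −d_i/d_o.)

f = R/2 = 98.0/2 = 49.00 cm; for a diverging mirror, f = -49.00 cm.
1/d_i = 1/f − 1/d_o = 1/(-49.00) − 1/(100) = -0.03041, so d_i = -32.89 cm.
m = −d_i/d_o = −(-32.89)/(100) = +0.329.
The image is virtual, upright and reduced, behind the mirror.

m = +0.329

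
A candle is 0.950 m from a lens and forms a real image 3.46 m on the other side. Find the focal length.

f = 0.745 m (converging)

Real image ⇒ d_i = +3.46 m.
1/f = 1/d_o + 1/d_i = 1/(0.950) + 1/(3.46) = 1.342, so f = 0.745 m.
Since f is positive, the lens is converging.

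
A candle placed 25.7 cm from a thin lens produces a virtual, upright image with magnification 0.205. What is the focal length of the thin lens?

f = -6.63 cm (diverging)

m = −d_i/d_o ⇒ d_i = −m·d_o = −(+0.205)·(25.7) = -5.268 cm.
1/f = 1/d_o + 1/d_i = 1/(25.7) + 1/(-5.268) = -0.1509, so f = -6.63 cm.
Since f is negative, the thin lens is diverging.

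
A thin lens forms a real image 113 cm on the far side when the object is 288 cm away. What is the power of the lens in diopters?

P = +1.23 D

d_i = +113 cm.
1/f = 1/d_o + 1/d_i = 1/(288) + 1/(113) = 0.01232 cm⁻¹.
f = 81.16 cm = 0.8116 m, so P = 1/f = +1.23 D.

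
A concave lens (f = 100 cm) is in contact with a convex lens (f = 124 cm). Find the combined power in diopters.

P₁ = 1/f₁ = 1/(-1.00 m) = -1.000 D; P₂ = 1/f₂ = 1/(1.24 m) = +0.8065 D.
For thin lenses in contact, P = P₁ + P₂ = (-1.000) + (+0.8065) = -0.194 D.

P = -0.194 D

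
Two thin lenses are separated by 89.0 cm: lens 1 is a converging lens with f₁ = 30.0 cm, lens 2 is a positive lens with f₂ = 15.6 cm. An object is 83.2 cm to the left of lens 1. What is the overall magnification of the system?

Lens 1: 1/d_i1 = 1/(30.0) − 1/(83.2) = 0.02131, so d_i1 = 46.92 cm; m₁ = −d_i1/d_o1 = -0.5639.
d_o2 = 89.0 − (46.92) = 42.08 cm.
Lens 2: 1/d_i2 = 1/(15.6) − 1/(42.08) = 0.04034, so d_i2 = 24.79 cm; m₂ = −d_i2/d_o2 = -0.5891.
m = m₁·m₂ = (-0.5639)(-0.5891) = +0.332.

m = +0.332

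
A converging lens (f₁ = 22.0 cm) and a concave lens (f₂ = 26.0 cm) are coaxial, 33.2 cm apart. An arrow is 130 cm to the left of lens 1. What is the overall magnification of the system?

Lens 1: 1/d_i1 = 1/(22.0) − 1/(130) = 0.03776, so d_i1 = 26.48 cm; m₁ = −d_i1/d_o1 = -0.2037.
d_o2 = 33.2 − (26.48) = 6.720 cm.
f₂ = −26.0 cm (diverging).
Lens 2: 1/d_i2 = 1/(-26.0) − 1/(6.720) = -0.1873, so d_i2 = -5.340 cm; m₂ = −d_i2/d_o2 = +0.7946.
m = m₁·m₂ = (-0.2037)(+0.7946) = -0.162.

m = -0.162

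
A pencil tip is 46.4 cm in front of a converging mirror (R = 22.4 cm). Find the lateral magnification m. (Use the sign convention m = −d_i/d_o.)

m = -0.318

f = R/2 = 22.4/2 = 11.20 cm.
1/d_i = 1/f − 1/d_o = 1/(11.20) − 1/(46.4) = 0.06773, so d_i = 14.76 cm.
m = −d_i/d_o = −(14.76)/(46.4) = -0.318.
The image is real, inverted and reduced, in front of the mirror.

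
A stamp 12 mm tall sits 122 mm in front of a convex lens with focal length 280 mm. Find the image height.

21.3 mm

1/d_i = 1/f − 1/d_o = 1/(280.0) − 1/(122) = -0.004625, so d_i = -216.2 mm.
m = −d_i/d_o = +1.772.
|h_i| = |m|·h_o = 1.772 × 12 = 21.3 mm. The image is virtual, upright and enlarged, on the same side as the object.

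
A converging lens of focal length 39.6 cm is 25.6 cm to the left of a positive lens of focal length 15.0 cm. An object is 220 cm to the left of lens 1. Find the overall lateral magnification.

Lens 1: 1/d_i1 = 1/(39.6) − 1/(220) = 0.02071, so d_i1 = 48.29 cm; m₁ = −d_i1/d_o1 = -0.2195.
d_o2 = 25.6 − (48.29) = -22.69 cm (virtual object).
Lens 2: 1/d_i2 = 1/(15.0) − 1/(-22.69) = 0.1107, so d_i2 = 9.030 cm; m₂ = −d_i2/d_o2 = +0.3980.
m = m₁·m₂ = (-0.2195)(+0.3980) = -0.0874.

m = -0.0874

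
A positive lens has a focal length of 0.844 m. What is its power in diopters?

P = 1/f = 1/(0.844 m) = +1.18 D.

P = +1.18 D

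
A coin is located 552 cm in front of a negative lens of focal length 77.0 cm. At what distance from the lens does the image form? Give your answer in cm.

For a negative lens, f = -77.0 cm.
Lens equation: 1/s_i = 1/f − 1/s_o = 1/(-77.00) − 1/(552) = -0.01299 − 0.001812 = -0.01480, so s_i = -67.6 cm.
The image is virtual, upright and reduced, on the same side as the object.

67.6 cm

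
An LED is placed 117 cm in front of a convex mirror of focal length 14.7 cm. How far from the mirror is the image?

13.1 cm

For a convex mirror, f = -14.7 cm.
Mirror equation: 1/q = 1/f − 1/p = 1/(-14.70) − 1/(117) = -0.06803 − 0.008547 = -0.07657, so q = -13.1 cm.
The image is virtual, upright and reduced, behind the mirror.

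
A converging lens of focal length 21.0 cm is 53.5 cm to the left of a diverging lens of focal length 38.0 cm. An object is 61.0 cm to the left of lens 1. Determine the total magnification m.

Lens 1: 1/d_i1 = 1/(21.0) − 1/(61.0) = 0.03123, so d_i1 = 32.02 cm; m₁ = −d_i1/d_o1 = -0.5249.
d_o2 = 53.5 − (32.02) = 21.48 cm.
f₂ = −38.0 cm (diverging).
Lens 2: 1/d_i2 = 1/(-38.0) − 1/(21.48) = -0.07287, so d_i2 = -13.72 cm; m₂ = −d_i2/d_o2 = +0.6389.
m = m₁·m₂ = (-0.5249)(+0.6389) = -0.335.

m = -0.335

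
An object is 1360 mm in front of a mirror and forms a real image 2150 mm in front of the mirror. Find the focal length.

f = 833 mm (concave)

Real image ⇒ d_i = +2150 mm.
1/f = 1/d_o + 1/d_i = 1/(1360) + 1/(2150) = 0.001200, so f = 833 mm.
Since f is positive, the mirror is concave.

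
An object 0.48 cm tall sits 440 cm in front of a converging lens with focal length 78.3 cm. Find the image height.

0.104 cm

1/d_i = 1/f − 1/d_o = 1/(78.30) − 1/(440) = 0.01050, so d_i = 95.25 cm.
m = −d_i/d_o = -0.2165.
|h_i| = |m|·h_o = 0.2165 × 0.48 = 0.104 cm. The image is real, inverted and reduced, on the far side of the lens.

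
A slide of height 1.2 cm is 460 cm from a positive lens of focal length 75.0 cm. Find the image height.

0.234 cm

1/d_i = 1/f − 1/d_o = 1/(75.00) − 1/(460) = 0.01116, so d_i = 89.61 cm.
m = −d_i/d_o = -0.1948.
|h_i| = |m|·h_o = 0.1948 × 1.2 = 0.234 cm. The image is real, inverted and reduced, on the far side of the lens.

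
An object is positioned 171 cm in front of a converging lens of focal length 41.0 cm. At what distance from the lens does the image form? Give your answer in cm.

53.9 cm

Lens equation: 1/s_i = 1/f − 1/s_o = 1/(41.00) − 1/(171) = 0.02439 − 0.005848 = 0.01854, so s_i = 53.9 cm.
The image is real, inverted and reduced, on the far side of the lens.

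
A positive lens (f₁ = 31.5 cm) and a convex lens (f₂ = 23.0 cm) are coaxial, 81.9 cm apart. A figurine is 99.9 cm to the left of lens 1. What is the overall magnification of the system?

m = +0.822

Lens 1: 1/d_i1 = 1/(31.5) − 1/(99.9) = 0.02174, so d_i1 = 46.01 cm; m₁ = −d_i1/d_o1 = -0.4606.
d_o2 = 81.9 − (46.01) = 35.89 cm.
Lens 2: 1/d_i2 = 1/(23.0) − 1/(35.89) = 0.01562, so d_i2 = 64.04 cm; m₂ = −d_i2/d_o2 = -1.784.
m = m₁·m₂ = (-0.4606)(-1.784) = +0.822.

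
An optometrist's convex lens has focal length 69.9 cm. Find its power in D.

f = 69.9 cm = 0.699 m.
P = 1/f = 1/(0.699 m) = +1.43 D.

P = +1.43 D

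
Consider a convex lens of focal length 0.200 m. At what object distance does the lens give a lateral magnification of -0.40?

0.700 m

m = −d_i/d_o ⇒ d_i = −m·d_o.
1/f = 1/d_o + 1/d_i = 1/d_o − 1/(m·d_o) = (1 − 1/m)/d_o, so d_o = f(1 − 1/m) = (0.2000)(1 − 1/(-0.40)) = 0.700 m.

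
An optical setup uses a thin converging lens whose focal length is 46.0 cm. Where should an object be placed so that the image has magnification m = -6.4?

m = −d_i/d_o ⇒ d_i = −m·d_o.
1/f = 1/d_o + 1/d_i = 1/d_o − 1/(m·d_o) = (1 − 1/m)/d_o, so d_o = f(1 − 1/m) = (46.00)(1 − 1/(-6.4)) = 53.2 cm.

53.2 cm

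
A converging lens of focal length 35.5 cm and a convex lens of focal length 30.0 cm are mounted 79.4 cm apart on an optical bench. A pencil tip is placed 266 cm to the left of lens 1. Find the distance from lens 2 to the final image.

Lens 1: 1/d_i1 = 1/f₁ − 1/d_o1 = 1/(35.5) − 1/(266) = 0.02441, so d_i1 = 40.97 cm.
The intermediate image is 40.97 cm to the right of lens 1, which is 79.4 − (40.97) = 38.43 cm to the left of lens 2, so d_o2 = +38.43 cm.
Lens 2: 1/d_i2 = 1/f₂ − 1/d_o2 = 1/(30.0) − 1/(38.43) = 0.007312, so d_i2 = 137 cm.
The final image is real, 137 cm to the right of lens 2 (overall magnification ≈ 0.55).

137 cm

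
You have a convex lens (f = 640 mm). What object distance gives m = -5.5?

756 mm

m = −d_i/d_o ⇒ d_i = −m·d_o.
1/f = 1/d_o + 1/d_i = 1/d_o − 1/(m·d_o) = (1 − 1/m)/d_o, so d_o = f(1 − 1/m) = (640.0)(1 − 1/(-5.5)) = 756 mm.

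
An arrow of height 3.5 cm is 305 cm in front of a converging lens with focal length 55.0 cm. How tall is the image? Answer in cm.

1/d_i = 1/f − 1/d_o = 1/(55.00) − 1/(305) = 0.01490, so d_i = 67.10 cm.
m = −d_i/d_o = -0.2200.
|h_i| = |m|·h_o = 0.2200 × 3.5 = 0.770 cm. The image is real, inverted and reduced, on the far side of the lens.

0.770 cm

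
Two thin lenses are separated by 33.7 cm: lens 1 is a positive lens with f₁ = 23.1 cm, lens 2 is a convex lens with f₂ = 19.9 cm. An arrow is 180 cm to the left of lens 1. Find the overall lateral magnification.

m = -0.231

Lens 1: 1/d_i1 = 1/(23.1) − 1/(180) = 0.03773, so d_i1 = 26.50 cm; m₁ = −d_i1/d_o1 = -0.1472.
d_o2 = 33.7 − (26.50) = 7.200 cm.
Lens 2: 1/d_i2 = 1/(19.9) − 1/(7.200) = -0.08864, so d_i2 = -11.28 cm; m₂ = −d_i2/d_o2 = +1.567.
m = m₁·m₂ = (-0.1472)(+1.567) = -0.231.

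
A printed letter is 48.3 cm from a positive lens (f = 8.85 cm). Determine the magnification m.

m = -0.224

1/d_i = 1/f − 1/d_o = 1/(8.850) − 1/(48.3) = 0.09229, so d_i = 10.84 cm.
m = −d_i/d_o = −(10.84)/(48.3) = -0.224.
The image is real, inverted and reduced, on the far side of the lens.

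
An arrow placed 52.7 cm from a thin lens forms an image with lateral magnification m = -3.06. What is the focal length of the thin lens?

f = 39.7 cm (converging)

m = −d_i/d_o ⇒ d_i = −m·d_o = −(-3.06)·(52.7) = 161.3 cm.
1/f = 1/d_o + 1/d_i = 1/(52.7) + 1/(161.3) = 0.02517, so f = 39.7 cm.
Since f is positive, the thin lens is converging.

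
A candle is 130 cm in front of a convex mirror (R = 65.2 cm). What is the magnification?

m = +0.200

f = R/2 = 65.2/2 = 32.60 cm; for a convex mirror, f = -32.60 cm.
1/d_i = 1/f − 1/d_o = 1/(-32.60) − 1/(130) = -0.03837, so d_i = -26.06 cm.
m = −d_i/d_o = −(-26.06)/(130) = +0.200.
The image is virtual, upright and reduced, behind the mirror.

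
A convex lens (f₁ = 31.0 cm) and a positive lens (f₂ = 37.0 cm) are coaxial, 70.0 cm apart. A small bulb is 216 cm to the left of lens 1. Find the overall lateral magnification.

m = -1.94

Lens 1: 1/d_i1 = 1/(31.0) − 1/(216) = 0.02763, so d_i1 = 36.19 cm; m₁ = −d_i1/d_o1 = -0.1675.
d_o2 = 70.0 − (36.19) = 33.81 cm.
Lens 2: 1/d_i2 = 1/(37.0) − 1/(33.81) = -0.002550, so d_i2 = -392.2 cm; m₂ = −d_i2/d_o2 = +11.60.
m = m₁·m₂ = (-0.1675)(+11.60) = -1.94.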